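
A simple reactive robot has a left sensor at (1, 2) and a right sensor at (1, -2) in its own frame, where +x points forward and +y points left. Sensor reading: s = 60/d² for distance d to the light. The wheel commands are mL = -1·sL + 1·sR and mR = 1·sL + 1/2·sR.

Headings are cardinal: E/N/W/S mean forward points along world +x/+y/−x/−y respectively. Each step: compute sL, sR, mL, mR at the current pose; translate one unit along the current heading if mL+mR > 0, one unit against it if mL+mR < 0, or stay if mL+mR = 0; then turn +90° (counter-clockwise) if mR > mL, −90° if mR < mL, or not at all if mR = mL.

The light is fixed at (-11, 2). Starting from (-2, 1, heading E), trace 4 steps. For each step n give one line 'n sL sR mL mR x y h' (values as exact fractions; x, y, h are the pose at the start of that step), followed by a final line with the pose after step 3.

0 60/101 60/109 -480/11009 9570/11009 -2 1 E
1 15/16 5/12 -25/48 55/48 -1 1 N
2 12/17 12/17 0 18/17 -1 2 W
3 30/61 6/5 216/305 333/305 -2 2 S
final -2 1 E

n=0: pose=(-2,1,E); sL=60/101, sR=60/109; mL=-480/11009, mR=9570/11009; mL+mR=90/109 → advance +1; mR−mL=10050/11009 → turn +1·90°
n=1: pose=(-1,1,N); sL=15/16, sR=5/12; mL=-25/48, mR=55/48; mL+mR=5/8 → advance +1; mR−mL=5/3 → turn +1·90°
n=2: pose=(-1,2,W); sL=12/17, sR=12/17; mL=0, mR=18/17; mL+mR=18/17 → advance +1; mR−mL=18/17 → turn +1·90°
n=3: pose=(-2,2,S); sL=30/61, sR=6/5; mL=216/305, mR=333/305; mL+mR=9/5 → advance +1; mR−mL=117/305 → turn +1·90°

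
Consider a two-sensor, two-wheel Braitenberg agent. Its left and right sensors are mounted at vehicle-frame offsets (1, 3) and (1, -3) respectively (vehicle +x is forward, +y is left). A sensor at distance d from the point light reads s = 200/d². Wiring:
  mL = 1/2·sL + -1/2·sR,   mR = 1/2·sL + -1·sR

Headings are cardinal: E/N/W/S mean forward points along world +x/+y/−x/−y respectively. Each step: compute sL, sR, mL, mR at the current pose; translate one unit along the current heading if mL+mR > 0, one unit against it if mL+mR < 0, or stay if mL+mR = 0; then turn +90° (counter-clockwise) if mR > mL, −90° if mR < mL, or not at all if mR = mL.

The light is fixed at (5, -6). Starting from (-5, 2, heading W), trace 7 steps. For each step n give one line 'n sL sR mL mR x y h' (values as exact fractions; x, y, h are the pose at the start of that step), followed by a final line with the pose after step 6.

n=0: pose=(-5,2,W); sL=100/73, sR=100/121; mL=2400/8833, mR=-1250/8833; mL+mR=1150/8833 → advance +1; mR−mL=-50/121 → turn -1·90°
n=1: pose=(-6,2,N); sL=200/277, sR=40/29; mL=-2640/8033, mR=-8180/8033; mL+mR=-10820/8033 → advance -1; mR−mL=-20/29 → turn -1·90°
n=2: pose=(-6,1,E); sL=1, sR=50/29; mL=-21/58, mR=-71/58; mL+mR=-46/29 → advance -1; mR−mL=-25/29 → turn -1·90°
n=3: pose=(-7,1,S); sL=200/117, sR=200/261; mL=1600/3393, mR=100/1131; mL+mR=1900/3393 → advance +1; mR−mL=-100/261 → turn -1·90°
n=4: pose=(-7,0,W); sL=100/89, sR=4/5; mL=72/445, mR=-106/445; mL+mR=-34/445 → advance -1; mR−mL=-2/5 → turn -1·90°
n=5: pose=(-6,0,N); sL=40/49, sR=200/113; mL=-2640/5537, mR=-7540/5537; mL+mR=-10180/5537 → advance -1; mR−mL=-100/113 → turn -1·90°
n=6: pose=(-6,-1,E); sL=50/41, sR=25/13; mL=-375/1066, mR=-700/533; mL+mR=-1775/1066 → advance -1; mR−mL=-25/26 → turn -1·90°

0 100/73 100/121 2400/8833 -1250/8833 -5 2 W
1 200/277 40/29 -2640/8033 -8180/8033 -6 2 N
2 1 50/29 -21/58 -71/58 -6 1 E
3 200/117 200/261 1600/3393 100/1131 -7 1 S
4 100/89 4/5 72/445 -106/445 -7 0 W
5 40/49 200/113 -2640/5537 -7540/5537 -6 0 N
6 50/41 25/13 -375/1066 -700/533 -6 -1 E
final -7 -1 S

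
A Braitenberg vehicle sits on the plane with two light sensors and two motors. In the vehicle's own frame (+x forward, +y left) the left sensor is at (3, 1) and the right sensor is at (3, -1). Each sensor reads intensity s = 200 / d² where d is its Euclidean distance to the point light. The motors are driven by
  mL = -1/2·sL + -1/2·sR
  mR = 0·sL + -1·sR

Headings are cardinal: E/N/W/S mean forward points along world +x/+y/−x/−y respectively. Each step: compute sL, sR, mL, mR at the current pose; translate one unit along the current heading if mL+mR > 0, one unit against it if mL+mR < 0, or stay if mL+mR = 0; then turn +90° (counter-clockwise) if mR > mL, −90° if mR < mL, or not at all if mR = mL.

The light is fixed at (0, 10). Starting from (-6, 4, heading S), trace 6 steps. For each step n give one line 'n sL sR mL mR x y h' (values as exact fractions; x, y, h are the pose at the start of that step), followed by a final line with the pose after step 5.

n=0: pose=(-6,4,S); sL=100/53, sR=20/13; mL=-1180/689, mR=-20/13; mL+mR=-2240/689 → advance -1; mR−mL=120/689 → turn +1·90°
n=1: pose=(-6,5,E); sL=8, sR=40/9; mL=-56/9, mR=-40/9; mL+mR=-32/3 → advance -1; mR−mL=16/9 → turn +1·90°
n=2: pose=(-7,5,N); sL=50/17, sR=5; mL=-135/34, mR=-5; mL+mR=-305/34 → advance -1; mR−mL=-35/34 → turn -1·90°
n=3: pose=(-7,4,E); sL=200/41, sR=40/13; mL=-2120/533, mR=-40/13; mL+mR=-3760/533 → advance -1; mR−mL=480/533 → turn +1·90°
n=4: pose=(-8,4,N); sL=20/9, sR=100/29; mL=-740/261, mR=-100/29; mL+mR=-1640/261 → advance -1; mR−mL=-160/261 → turn -1·90°
n=5: pose=(-8,3,E); sL=200/61, sR=200/89; mL=-15000/5429, mR=-200/89; mL+mR=-27200/5429 → advance -1; mR−mL=2800/5429 → turn +1·90°

0 100/53 20/13 -1180/689 -20/13 -6 4 S
1 8 40/9 -56/9 -40/9 -6 5 E
2 50/17 5 -135/34 -5 -7 5 N
3 200/41 40/13 -2120/533 -40/13 -7 4 E
4 20/9 100/29 -740/261 -100/29 -8 4 N
5 200/61 200/89 -15000/5429 -200/89 -8 3 E
final -9 3 N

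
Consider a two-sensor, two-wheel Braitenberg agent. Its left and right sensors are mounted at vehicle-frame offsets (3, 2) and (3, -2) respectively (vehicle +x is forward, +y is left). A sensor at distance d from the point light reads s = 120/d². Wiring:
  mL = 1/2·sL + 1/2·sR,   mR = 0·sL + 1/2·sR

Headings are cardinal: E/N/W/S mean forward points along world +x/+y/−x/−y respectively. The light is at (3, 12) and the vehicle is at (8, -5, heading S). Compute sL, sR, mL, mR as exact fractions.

120/449 120/409 51480/183641 60/409

left sensor world pos  = (10, -8); dL² = 449
right sensor world pos = (6, -8); dR² = 409
sL = 120/449 = 120/449
sR = 120/409 = 120/409
mL = 1/2·sL + 1/2·sR = 51480/183641
mR = 0·sL + 1/2·sR = 60/409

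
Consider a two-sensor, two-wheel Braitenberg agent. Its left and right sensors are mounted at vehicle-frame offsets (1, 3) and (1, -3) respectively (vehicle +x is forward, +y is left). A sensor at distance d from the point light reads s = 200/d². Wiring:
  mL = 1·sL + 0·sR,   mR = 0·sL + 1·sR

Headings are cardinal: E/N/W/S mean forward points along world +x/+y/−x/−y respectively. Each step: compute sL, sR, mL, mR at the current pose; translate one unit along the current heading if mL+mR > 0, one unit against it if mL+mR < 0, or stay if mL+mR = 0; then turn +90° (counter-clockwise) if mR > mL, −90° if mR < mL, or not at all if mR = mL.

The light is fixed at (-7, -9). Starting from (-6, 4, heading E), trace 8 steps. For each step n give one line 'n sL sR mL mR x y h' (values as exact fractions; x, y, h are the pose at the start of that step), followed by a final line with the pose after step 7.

0 10/13 25/13 10/13 25/13 -6 4 E
1 200/197 200/221 200/197 200/221 -5 4 N
2 100/149 20/13 100/149 20/13 -5 5 E
3 8/9 200/261 8/9 200/261 -4 5 N
4 10/17 5/4 10/17 5/4 -4 6 E
5 200/257 40/61 200/257 40/61 -3 6 N
6 100/193 100/97 100/193 100/97 -3 7 E
7 200/293 200/353 200/293 200/353 -2 7 N
final -2 8 E

n=0: pose=(-6,4,E); sL=10/13, sR=25/13; mL=10/13, mR=25/13; mL+mR=35/13 → advance +1; mR−mL=15/13 → turn +1·90°
n=1: pose=(-5,4,N); sL=200/197, sR=200/221; mL=200/197, mR=200/221; mL+mR=83600/43537 → advance +1; mR−mL=-4800/43537 → turn -1·90°
n=2: pose=(-5,5,E); sL=100/149, sR=20/13; mL=100/149, mR=20/13; mL+mR=4280/1937 → advance +1; mR−mL=1680/1937 → turn +1·90°
n=3: pose=(-4,5,N); sL=8/9, sR=200/261; mL=8/9, mR=200/261; mL+mR=48/29 → advance +1; mR−mL=-32/261 → turn -1·90°
n=4: pose=(-4,6,E); sL=10/17, sR=5/4; mL=10/17, mR=5/4; mL+mR=125/68 → advance +1; mR−mL=45/68 → turn +1·90°
n=5: pose=(-3,6,N); sL=200/257, sR=40/61; mL=200/257, mR=40/61; mL+mR=22480/15677 → advance +1; mR−mL=-1920/15677 → turn -1·90°
n=6: pose=(-3,7,E); sL=100/193, sR=100/97; mL=100/193, mR=100/97; mL+mR=29000/18721 → advance +1; mR−mL=9600/18721 → turn +1·90°
n=7: pose=(-2,7,N); sL=200/293, sR=200/353; mL=200/293, mR=200/353; mL+mR=129200/103429 → advance +1; mR−mL=-12000/103429 → turn -1·90°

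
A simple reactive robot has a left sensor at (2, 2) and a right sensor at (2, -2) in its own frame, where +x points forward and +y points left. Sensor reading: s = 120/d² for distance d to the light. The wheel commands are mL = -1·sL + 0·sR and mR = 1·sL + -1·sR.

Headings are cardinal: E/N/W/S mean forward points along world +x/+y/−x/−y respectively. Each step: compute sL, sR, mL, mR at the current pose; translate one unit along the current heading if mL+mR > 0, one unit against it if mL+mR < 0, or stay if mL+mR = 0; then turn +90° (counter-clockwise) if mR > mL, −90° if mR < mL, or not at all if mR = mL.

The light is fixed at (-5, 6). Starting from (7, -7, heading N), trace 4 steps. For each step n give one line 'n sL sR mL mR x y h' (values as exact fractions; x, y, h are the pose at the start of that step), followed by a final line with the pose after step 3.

0 120/221 120/317 -120/221 11520/70057 7 -7 N
1 30/89 30/61 -30/89 -840/5429 7 -8 W
2 120/481 120/377 -120/481 -960/13949 8 -8 S
3 60/173 4/15 -60/173 208/2595 8 -7 E
final 7 -7 N

n=0: pose=(7,-7,N); sL=120/221, sR=120/317; mL=-120/221, mR=11520/70057; mL+mR=-120/317 → advance -1; mR−mL=49560/70057 → turn +1·90°
n=1: pose=(7,-8,W); sL=30/89, sR=30/61; mL=-30/89, mR=-840/5429; mL+mR=-30/61 → advance -1; mR−mL=990/5429 → turn +1·90°
n=2: pose=(8,-8,S); sL=120/481, sR=120/377; mL=-120/481, mR=-960/13949; mL+mR=-120/377 → advance -1; mR−mL=2520/13949 → turn +1·90°
n=3: pose=(8,-7,E); sL=60/173, sR=4/15; mL=-60/173, mR=208/2595; mL+mR=-4/15 → advance -1; mR−mL=1108/2595 → turn +1·90°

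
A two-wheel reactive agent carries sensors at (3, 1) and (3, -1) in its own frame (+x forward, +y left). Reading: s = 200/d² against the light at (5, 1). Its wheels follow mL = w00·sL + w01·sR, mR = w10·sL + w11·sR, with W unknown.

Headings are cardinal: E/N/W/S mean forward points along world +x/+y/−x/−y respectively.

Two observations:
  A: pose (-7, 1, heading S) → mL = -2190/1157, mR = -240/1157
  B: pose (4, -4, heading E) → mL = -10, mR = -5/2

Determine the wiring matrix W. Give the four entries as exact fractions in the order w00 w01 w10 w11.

obs A: pose=(-7,1,S) → sL=20/13, sR=100/89, mL=-2190/1157, mR=-240/1157
obs B: pose=(4,-4,E) → sL=10, sR=5, mL=-10, mR=-5/2
sensor matrix S = [[20/13, 100/89], [10, 5]]; det S = -4100/1157
solve [mL_A; mL_B] = S·[w00; w01] and [mR_A; mR_B] = S·[w10; w11]:
  w00 = -1/2, w01 = -1, w10 = -1/2, w11 = 1/2

-1/2 -1 -1/2 1/2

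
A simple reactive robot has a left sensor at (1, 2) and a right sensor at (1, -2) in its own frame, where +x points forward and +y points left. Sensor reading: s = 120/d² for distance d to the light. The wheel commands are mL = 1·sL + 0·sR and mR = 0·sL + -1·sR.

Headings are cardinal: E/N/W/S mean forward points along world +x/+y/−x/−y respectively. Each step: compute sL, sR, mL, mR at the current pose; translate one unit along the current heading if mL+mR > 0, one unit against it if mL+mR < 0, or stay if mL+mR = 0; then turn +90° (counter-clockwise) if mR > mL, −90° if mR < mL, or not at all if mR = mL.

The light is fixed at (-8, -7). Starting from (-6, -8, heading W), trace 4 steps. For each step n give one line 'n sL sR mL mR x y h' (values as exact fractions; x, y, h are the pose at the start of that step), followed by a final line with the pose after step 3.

0 12 60 12 -60 -6 -8 W
1 120 24/5 120 -24/5 -5 -8 N
2 6 6 6 -6 -5 -7 E
3 60/13 60 60/13 -60 -5 -7 S
final -5 -6 W

n=0: pose=(-6,-8,W); sL=12, sR=60; mL=12, mR=-60; mL+mR=-48 → advance -1; mR−mL=-72 → turn -1·90°
n=1: pose=(-5,-8,N); sL=120, sR=24/5; mL=120, mR=-24/5; mL+mR=576/5 → advance +1; mR−mL=-624/5 → turn -1·90°
n=2: pose=(-5,-7,E); sL=6, sR=6; mL=6, mR=-6; mL+mR=0 → advance +0; mR−mL=-12 → turn -1·90°
n=3: pose=(-5,-7,S); sL=60/13, sR=60; mL=60/13, mR=-60; mL+mR=-720/13 → advance -1; mR−mL=-840/13 → turn -1·90°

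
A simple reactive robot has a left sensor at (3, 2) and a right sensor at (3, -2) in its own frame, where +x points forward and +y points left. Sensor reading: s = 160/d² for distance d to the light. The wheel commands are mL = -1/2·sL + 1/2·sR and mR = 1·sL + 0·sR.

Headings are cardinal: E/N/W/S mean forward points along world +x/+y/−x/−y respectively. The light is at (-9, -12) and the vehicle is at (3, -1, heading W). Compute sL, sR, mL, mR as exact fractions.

left sensor world pos  = (0, -3); dL² = 162
right sensor world pos = (0, 1); dR² = 250
sL = 160/162 = 80/81
sR = 160/250 = 16/25
mL = -1/2·sL + 1/2·sR = -352/2025
mR = 1·sL + 0·sR = 80/81

80/81 16/25 -352/2025 80/81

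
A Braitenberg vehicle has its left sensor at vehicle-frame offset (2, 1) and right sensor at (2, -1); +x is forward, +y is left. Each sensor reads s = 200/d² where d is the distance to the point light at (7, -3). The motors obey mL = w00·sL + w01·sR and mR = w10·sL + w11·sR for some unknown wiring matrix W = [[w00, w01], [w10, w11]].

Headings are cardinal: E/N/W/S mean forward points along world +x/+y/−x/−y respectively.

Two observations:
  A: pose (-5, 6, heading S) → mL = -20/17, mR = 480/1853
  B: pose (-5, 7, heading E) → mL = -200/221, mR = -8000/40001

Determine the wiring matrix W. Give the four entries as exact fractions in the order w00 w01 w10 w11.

obs A: pose=(-5,6,S) → sL=20/17, sR=100/109, mL=-20/17, mR=480/1853
obs B: pose=(-5,7,E) → sL=200/221, sR=200/181, mL=-200/221, mR=-8000/40001
sensor matrix S = [[20/17, 100/109], [200/221, 200/181]]; det S = 2048000/4360109
solve [mL_A; mL_B] = S·[w00; w01] and [mR_A; mR_B] = S·[w10; w11]:
  w00 = -1, w01 = 0, w10 = 1, w11 = -1

-1 0 1 -1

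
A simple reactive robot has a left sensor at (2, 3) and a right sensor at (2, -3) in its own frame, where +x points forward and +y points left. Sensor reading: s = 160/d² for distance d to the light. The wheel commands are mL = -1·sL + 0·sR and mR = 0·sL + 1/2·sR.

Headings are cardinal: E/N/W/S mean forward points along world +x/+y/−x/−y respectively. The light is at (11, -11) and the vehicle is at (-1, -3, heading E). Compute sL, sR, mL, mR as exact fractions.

left sensor world pos  = (1, 0); dL² = 221
right sensor world pos = (1, -6); dR² = 125
sL = 160/221 = 160/221
sR = 160/125 = 32/25
mL = -1·sL + 0·sR = -160/221
mR = 0·sL + 1/2·sR = 16/25

160/221 32/25 -160/221 16/25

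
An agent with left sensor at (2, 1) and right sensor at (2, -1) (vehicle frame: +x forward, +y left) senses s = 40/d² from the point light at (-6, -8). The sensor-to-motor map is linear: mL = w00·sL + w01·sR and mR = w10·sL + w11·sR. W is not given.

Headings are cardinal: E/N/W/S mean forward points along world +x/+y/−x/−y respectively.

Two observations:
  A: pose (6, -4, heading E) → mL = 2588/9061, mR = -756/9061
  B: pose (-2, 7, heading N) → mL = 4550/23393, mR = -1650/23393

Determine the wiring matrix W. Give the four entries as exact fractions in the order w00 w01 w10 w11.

obs A: pose=(6,-4,E) → sL=40/221, sR=8/41, mL=2588/9061, mR=-756/9061
obs B: pose=(-2,7,N) → sL=20/149, sR=20/157, mL=4550/23393, mR=-1650/23393
sensor matrix S = [[40/221, 8/41], [20/149, 20/157]]; det S = -664320/211963973
solve [mL_A; mL_B] = S·[w00; w01] and [mR_A; mR_B] = S·[w10; w11]:
  w00 = 1/2, w01 = 1, w10 = -1, w11 = 1/2

1/2 1 -1 1/2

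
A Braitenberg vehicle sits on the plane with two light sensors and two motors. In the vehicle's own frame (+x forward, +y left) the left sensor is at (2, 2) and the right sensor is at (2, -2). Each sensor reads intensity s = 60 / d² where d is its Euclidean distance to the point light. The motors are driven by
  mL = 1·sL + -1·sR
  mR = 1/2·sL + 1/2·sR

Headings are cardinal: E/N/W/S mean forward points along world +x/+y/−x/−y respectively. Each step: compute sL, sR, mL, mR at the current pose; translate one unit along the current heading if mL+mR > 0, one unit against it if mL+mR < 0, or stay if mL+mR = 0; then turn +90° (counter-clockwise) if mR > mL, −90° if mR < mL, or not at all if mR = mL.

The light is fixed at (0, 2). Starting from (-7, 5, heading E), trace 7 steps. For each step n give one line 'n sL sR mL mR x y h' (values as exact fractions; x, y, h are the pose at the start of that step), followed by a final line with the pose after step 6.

n=0: pose=(-7,5,E); sL=6/5, sR=30/13; mL=-72/65, mR=114/65; mL+mR=42/65 → advance +1; mR−mL=186/65 → turn +1·90°
n=1: pose=(-6,5,N); sL=60/89, sR=60/41; mL=-2880/3649, mR=3900/3649; mL+mR=1020/3649 → advance +1; mR−mL=6780/3649 → turn +1·90°
n=2: pose=(-6,6,W); sL=15/17, sR=3/5; mL=24/85, mR=63/85; mL+mR=87/85 → advance +1; mR−mL=39/85 → turn +1·90°
n=3: pose=(-7,6,S); sL=60/29, sR=12/17; mL=672/493, mR=684/493; mL+mR=1356/493 → advance +1; mR−mL=12/493 → turn +1·90°
n=4: pose=(-7,5,E); sL=6/5, sR=30/13; mL=-72/65, mR=114/65; mL+mR=42/65 → advance +1; mR−mL=186/65 → turn +1·90°
n=5: pose=(-6,5,N); sL=60/89, sR=60/41; mL=-2880/3649, mR=3900/3649; mL+mR=1020/3649 → advance +1; mR−mL=6780/3649 → turn +1·90°
n=6: pose=(-6,6,W); sL=15/17, sR=3/5; mL=24/85, mR=63/85; mL+mR=87/85 → advance +1; mR−mL=39/85 → turn +1·90°

0 6/5 30/13 -72/65 114/65 -7 5 E
1 60/89 60/41 -2880/3649 3900/3649 -6 5 N
2 15/17 3/5 24/85 63/85 -6 6 W
3 60/29 12/17 672/493 684/493 -7 6 S
4 6/5 30/13 -72/65 114/65 -7 5 E
5 60/89 60/41 -2880/3649 3900/3649 -6 5 N
6 15/17 3/5 24/85 63/85 -6 6 W
final -7 6 S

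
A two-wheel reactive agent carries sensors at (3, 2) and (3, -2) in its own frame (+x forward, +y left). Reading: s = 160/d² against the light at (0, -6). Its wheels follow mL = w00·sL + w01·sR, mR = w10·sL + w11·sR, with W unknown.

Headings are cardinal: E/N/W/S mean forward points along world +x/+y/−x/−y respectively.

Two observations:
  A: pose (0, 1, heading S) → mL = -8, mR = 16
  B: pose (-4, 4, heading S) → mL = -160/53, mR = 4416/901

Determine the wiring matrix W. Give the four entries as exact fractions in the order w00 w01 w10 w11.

obs A: pose=(0,1,S) → sL=8, sR=8, mL=-8, mR=16
obs B: pose=(-4,4,S) → sL=160/53, sR=32/17, mL=-160/53, mR=4416/901
sensor matrix S = [[8, 8], [160/53, 32/17]]; det S = -8192/901
solve [mL_A; mL_B] = S·[w00; w01] and [mR_A; mR_B] = S·[w10; w11]:
  w00 = -1, w01 = 0, w10 = 1, w11 = 1

-1 0 1 1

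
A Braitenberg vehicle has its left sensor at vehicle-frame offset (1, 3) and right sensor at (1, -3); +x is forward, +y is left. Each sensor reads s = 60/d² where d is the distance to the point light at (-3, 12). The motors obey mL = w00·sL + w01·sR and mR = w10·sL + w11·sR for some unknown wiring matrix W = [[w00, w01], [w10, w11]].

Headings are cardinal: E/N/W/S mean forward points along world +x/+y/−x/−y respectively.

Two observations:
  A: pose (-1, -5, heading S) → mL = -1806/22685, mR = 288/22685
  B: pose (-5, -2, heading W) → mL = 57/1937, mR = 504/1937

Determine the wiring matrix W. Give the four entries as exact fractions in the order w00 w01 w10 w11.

obs A: pose=(-1,-5,S) → sL=60/349, sR=12/65, mL=-1806/22685, mR=288/22685
obs B: pose=(-5,-2,W) → sL=30/149, sR=6/13, mL=57/1937, mR=504/1937
sensor matrix S = [[60/349, 12/65], [30/149, 6/13]]; det S = 28512/676013
solve [mL_A; mL_B] = S·[w00; w01] and [mR_A; mR_B] = S·[w10; w11]:
  w00 = -1, w01 = 1/2, w10 = -1, w11 = 1

-1 1/2 -1 1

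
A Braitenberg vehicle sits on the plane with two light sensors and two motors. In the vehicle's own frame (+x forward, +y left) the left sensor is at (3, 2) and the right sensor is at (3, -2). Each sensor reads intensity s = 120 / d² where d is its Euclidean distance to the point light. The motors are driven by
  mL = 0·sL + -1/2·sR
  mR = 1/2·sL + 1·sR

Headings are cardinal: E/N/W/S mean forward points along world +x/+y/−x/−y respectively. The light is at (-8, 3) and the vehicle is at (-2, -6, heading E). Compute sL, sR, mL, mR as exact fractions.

left sensor world pos  = (1, -4); dL² = 130
right sensor world pos = (1, -8); dR² = 202
sL = 120/130 = 12/13
sR = 120/202 = 60/101
mL = 0·sL + -1/2·sR = -30/101
mR = 1/2·sL + 1·sR = 1386/1313

12/13 60/101 -30/101 1386/1313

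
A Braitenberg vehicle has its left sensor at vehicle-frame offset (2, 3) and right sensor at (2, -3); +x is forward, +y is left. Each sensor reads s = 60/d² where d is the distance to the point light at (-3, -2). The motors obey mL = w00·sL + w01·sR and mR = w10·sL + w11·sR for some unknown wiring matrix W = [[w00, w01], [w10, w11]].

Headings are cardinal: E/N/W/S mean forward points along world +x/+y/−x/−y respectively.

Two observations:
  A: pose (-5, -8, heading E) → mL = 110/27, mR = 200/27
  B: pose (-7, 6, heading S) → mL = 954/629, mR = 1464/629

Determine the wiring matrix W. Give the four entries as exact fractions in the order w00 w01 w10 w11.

obs A: pose=(-5,-8,E) → sL=20/3, sR=20/27, mL=110/27, mR=200/27
obs B: pose=(-7,6,S) → sL=60/37, sR=12/17, mL=954/629, mR=1464/629
sensor matrix S = [[20/3, 20/27], [60/37, 12/17]]; det S = 19840/5661
solve [mL_A; mL_B] = S·[w00; w01] and [mR_A; mR_B] = S·[w10; w11]:
  w00 = 1/2, w01 = 1, w10 = 1, w11 = 1

1/2 1 1 1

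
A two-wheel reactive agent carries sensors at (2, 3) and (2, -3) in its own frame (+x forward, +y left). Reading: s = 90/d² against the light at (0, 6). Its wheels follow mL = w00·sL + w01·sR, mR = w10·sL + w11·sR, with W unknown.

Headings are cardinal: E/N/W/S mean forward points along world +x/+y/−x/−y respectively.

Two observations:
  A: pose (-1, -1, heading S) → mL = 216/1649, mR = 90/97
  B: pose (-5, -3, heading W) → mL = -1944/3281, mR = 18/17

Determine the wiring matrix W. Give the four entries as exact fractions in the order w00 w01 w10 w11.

1 -1 0 1

obs A: pose=(-1,-1,S) → sL=18/17, sR=90/97, mL=216/1649, mR=90/97
obs B: pose=(-5,-3,W) → sL=90/193, sR=18/17, mL=-1944/3281, mR=18/17
sensor matrix S = [[18/17, 90/97], [90/193, 18/17]]; det S = 3724704/5410369
solve [mL_A; mL_B] = S·[w00; w01] and [mR_A; mR_B] = S·[w10; w11]:
  w00 = 1, w01 = -1, w10 = 0, w11 = 1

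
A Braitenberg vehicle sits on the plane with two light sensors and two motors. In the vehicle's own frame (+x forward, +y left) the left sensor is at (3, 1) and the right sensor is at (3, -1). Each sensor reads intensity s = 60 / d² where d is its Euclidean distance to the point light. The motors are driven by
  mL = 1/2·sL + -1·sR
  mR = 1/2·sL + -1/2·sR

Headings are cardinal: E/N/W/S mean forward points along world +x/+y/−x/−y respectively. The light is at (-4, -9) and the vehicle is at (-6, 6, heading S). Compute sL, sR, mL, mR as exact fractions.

left sensor world pos  = (-5, 3); dL² = 145
right sensor world pos = (-7, 3); dR² = 153
sL = 60/145 = 12/29
sR = 60/153 = 20/51
mL = 1/2·sL + -1·sR = -274/1479
mR = 1/2·sL + -1/2·sR = 16/1479

12/29 20/51 -274/1479 16/1479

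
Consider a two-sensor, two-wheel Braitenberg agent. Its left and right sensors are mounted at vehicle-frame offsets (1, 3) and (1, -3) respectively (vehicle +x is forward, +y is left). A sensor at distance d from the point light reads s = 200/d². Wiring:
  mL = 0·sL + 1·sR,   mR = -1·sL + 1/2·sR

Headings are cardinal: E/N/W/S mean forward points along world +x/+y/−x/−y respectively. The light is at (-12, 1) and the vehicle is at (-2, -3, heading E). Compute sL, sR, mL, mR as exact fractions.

100/61 20/17 20/17 -1090/1037

left sensor world pos  = (-1, 0); dL² = 122
right sensor world pos = (-1, -6); dR² = 170
sL = 200/122 = 100/61
sR = 200/170 = 20/17
mL = 0·sL + 1·sR = 20/17
mR = -1·sL + 1/2·sR = -1090/1037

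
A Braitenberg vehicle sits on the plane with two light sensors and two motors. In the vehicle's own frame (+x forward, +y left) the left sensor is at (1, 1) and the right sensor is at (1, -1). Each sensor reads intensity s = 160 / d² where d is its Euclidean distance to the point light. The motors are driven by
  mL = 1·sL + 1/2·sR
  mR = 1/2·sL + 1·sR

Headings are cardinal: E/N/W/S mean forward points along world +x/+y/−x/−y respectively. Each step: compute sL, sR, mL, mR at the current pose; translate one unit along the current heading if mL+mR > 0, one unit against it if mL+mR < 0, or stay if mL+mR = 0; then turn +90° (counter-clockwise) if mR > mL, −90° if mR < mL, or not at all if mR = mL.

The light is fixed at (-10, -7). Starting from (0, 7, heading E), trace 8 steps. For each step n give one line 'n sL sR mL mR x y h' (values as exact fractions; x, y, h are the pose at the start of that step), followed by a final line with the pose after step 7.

0 80/173 16/29 3704/5017 3928/5017 0 7 E
1 32/65 160/369 17008/23985 16304/23985 1 7 N
2 2/5 8/17 54/85 57/85 1 8 E
3 160/377 32/85 19632/32045 18864/32045 2 8 N
4 80/229 80/197 24920/45113 26200/45113 2 9 E
5 160/433 32/97 22448/42001 21616/42001 3 9 N
6 4/13 40/113 712/1469 746/1469 3 10 E
7 160/493 160/549 127280/270657 122800/270657 4 10 N
final 4 11 E

n=0: pose=(0,7,E); sL=80/173, sR=16/29; mL=3704/5017, mR=3928/5017; mL+mR=7632/5017 → advance +1; mR−mL=224/5017 → turn +1·90°
n=1: pose=(1,7,N); sL=32/65, sR=160/369; mL=17008/23985, mR=16304/23985; mL+mR=11104/7995 → advance +1; mR−mL=-704/23985 → turn -1·90°
n=2: pose=(1,8,E); sL=2/5, sR=8/17; mL=54/85, mR=57/85; mL+mR=111/85 → advance +1; mR−mL=3/85 → turn +1·90°
n=3: pose=(2,8,N); sL=160/377, sR=32/85; mL=19632/32045, mR=18864/32045; mL+mR=38496/32045 → advance +1; mR−mL=-768/32045 → turn -1·90°
n=4: pose=(2,9,E); sL=80/229, sR=80/197; mL=24920/45113, mR=26200/45113; mL+mR=51120/45113 → advance +1; mR−mL=1280/45113 → turn +1·90°
n=5: pose=(3,9,N); sL=160/433, sR=32/97; mL=22448/42001, mR=21616/42001; mL+mR=44064/42001 → advance +1; mR−mL=-832/42001 → turn -1·90°
n=6: pose=(3,10,E); sL=4/13, sR=40/113; mL=712/1469, mR=746/1469; mL+mR=1458/1469 → advance +1; mR−mL=34/1469 → turn +1·90°
n=7: pose=(4,10,N); sL=160/493, sR=160/549; mL=127280/270657, mR=122800/270657; mL+mR=83360/90219 → advance +1; mR−mL=-4480/270657 → turn -1·90°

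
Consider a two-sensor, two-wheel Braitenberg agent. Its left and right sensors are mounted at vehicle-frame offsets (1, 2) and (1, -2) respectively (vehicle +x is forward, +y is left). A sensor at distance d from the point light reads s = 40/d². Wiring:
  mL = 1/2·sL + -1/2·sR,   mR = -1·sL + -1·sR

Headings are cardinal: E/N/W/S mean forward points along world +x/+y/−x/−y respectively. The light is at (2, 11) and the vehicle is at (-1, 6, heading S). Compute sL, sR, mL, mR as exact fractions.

left sensor world pos  = (1, 5); dL² = 37
right sensor world pos = (-3, 5); dR² = 61
sL = 40/37 = 40/37
sR = 40/61 = 40/61
mL = 1/2·sL + -1/2·sR = 480/2257
mR = -1·sL + -1·sR = -3920/2257

40/37 40/61 480/2257 -3920/2257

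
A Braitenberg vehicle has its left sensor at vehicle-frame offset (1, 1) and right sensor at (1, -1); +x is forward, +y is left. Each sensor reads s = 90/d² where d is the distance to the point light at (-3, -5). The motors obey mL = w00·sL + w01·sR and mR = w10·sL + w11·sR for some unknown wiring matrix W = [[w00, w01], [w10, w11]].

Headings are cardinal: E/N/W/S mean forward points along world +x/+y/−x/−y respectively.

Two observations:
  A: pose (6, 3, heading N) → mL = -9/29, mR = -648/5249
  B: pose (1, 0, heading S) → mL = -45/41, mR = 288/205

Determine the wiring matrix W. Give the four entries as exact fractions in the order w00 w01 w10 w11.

obs A: pose=(6,3,N) → sL=18/29, sR=90/181, mL=-9/29, mR=-648/5249
obs B: pose=(1,0,S) → sL=90/41, sR=18/5, mL=-45/41, mR=288/205
sensor matrix S = [[18/29, 90/181], [90/41, 18/5]]; det S = 1229904/1076045
solve [mL_A; mL_B] = S·[w00; w01] and [mR_A; mR_B] = S·[w10; w11]:
  w00 = -1/2, w01 = 0, w10 = -1, w11 = 1

-1/2 0 -1 1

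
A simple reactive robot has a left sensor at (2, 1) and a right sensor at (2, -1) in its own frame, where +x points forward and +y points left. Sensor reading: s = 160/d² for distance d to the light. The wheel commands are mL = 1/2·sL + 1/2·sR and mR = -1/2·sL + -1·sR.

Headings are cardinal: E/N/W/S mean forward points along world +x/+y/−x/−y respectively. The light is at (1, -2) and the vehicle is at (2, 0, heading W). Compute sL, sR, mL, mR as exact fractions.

left sensor world pos  = (0, -1); dL² = 2
right sensor world pos = (0, 1); dR² = 10
sL = 160/2 = 80
sR = 160/10 = 16
mL = 1/2·sL + 1/2·sR = 48
mR = -1/2·sL + -1·sR = -56

80 16 48 -56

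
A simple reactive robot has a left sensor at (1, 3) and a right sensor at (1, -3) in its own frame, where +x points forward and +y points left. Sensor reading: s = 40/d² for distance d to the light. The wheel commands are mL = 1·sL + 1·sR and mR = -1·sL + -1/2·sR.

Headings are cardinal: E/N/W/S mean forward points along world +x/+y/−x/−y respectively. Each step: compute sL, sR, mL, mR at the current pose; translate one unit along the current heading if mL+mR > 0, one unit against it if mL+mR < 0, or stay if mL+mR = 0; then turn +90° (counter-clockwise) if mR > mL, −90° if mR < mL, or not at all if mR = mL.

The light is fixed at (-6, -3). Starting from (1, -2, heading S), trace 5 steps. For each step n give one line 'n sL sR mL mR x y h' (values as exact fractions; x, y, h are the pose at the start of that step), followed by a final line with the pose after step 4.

n=0: pose=(1,-2,S); sL=2/5, sR=5/2; mL=29/10, mR=-33/20; mL+mR=5/4 → advance +1; mR−mL=-91/20 → turn -1·90°
n=1: pose=(1,-3,W); sL=8/9, sR=8/9; mL=16/9, mR=-4/3; mL+mR=4/9 → advance +1; mR−mL=-28/9 → turn -1·90°
n=2: pose=(0,-3,N); sL=4, sR=20/41; mL=184/41, mR=-174/41; mL+mR=10/41 → advance +1; mR−mL=-358/41 → turn -1·90°
n=3: pose=(0,-2,E); sL=8/13, sR=40/53; mL=944/689, mR=-684/689; mL+mR=20/53 → advance +1; mR−mL=-1628/689 → turn -1·90°
n=4: pose=(1,-2,S); sL=2/5, sR=5/2; mL=29/10, mR=-33/20; mL+mR=5/4 → advance +1; mR−mL=-91/20 → turn -1·90°

0 2/5 5/2 29/10 -33/20 1 -2 S
1 8/9 8/9 16/9 -4/3 1 -3 W
2 4 20/41 184/41 -174/41 0 -3 N
3 8/13 40/53 944/689 -684/689 0 -2 E
4 2/5 5/2 29/10 -33/20 1 -2 S
final 1 -3 W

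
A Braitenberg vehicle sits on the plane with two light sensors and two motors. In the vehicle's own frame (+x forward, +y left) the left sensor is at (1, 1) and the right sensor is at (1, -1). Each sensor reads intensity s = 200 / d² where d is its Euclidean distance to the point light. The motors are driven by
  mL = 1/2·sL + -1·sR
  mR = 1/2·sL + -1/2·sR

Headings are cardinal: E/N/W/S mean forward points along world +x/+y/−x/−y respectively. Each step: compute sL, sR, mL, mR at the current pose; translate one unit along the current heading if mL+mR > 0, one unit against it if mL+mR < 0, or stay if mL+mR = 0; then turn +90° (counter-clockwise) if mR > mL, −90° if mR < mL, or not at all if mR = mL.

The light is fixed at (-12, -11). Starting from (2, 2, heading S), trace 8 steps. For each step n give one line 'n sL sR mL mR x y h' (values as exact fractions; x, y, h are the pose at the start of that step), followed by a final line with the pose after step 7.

n=0: pose=(2,2,S); sL=200/369, sR=200/313; mL=-42500/115497, mR=-5600/115497; mL+mR=-48100/115497 → advance -1; mR−mL=100/313 → turn +1·90°
n=1: pose=(2,3,E); sL=4/9, sR=100/197; mL=-506/1773, mR=-56/1773; mL+mR=-562/1773 → advance -1; mR−mL=50/197 → turn +1·90°
n=2: pose=(1,3,N); sL=200/369, sR=200/421; mL=-31700/155349, mR=5200/155349; mL+mR=-26500/155349 → advance -1; mR−mL=100/421 → turn +1·90°
n=3: pose=(1,2,W); sL=25/36, sR=10/17; mL=-295/1224, mR=65/1224; mL+mR=-115/612 → advance -1; mR−mL=5/17 → turn +1·90°
n=4: pose=(2,2,S); sL=200/369, sR=200/313; mL=-42500/115497, mR=-5600/115497; mL+mR=-48100/115497 → advance -1; mR−mL=100/313 → turn +1·90°
n=5: pose=(2,3,E); sL=4/9, sR=100/197; mL=-506/1773, mR=-56/1773; mL+mR=-562/1773 → advance -1; mR−mL=50/197 → turn +1·90°
n=6: pose=(1,3,N); sL=200/369, sR=200/421; mL=-31700/155349, mR=5200/155349; mL+mR=-26500/155349 → advance -1; mR−mL=100/421 → turn +1·90°
n=7: pose=(1,2,W); sL=25/36, sR=10/17; mL=-295/1224, mR=65/1224; mL+mR=-115/612 → advance -1; mR−mL=5/17 → turn +1·90°

0 200/369 200/313 -42500/115497 -5600/115497 2 2 S
1 4/9 100/197 -506/1773 -56/1773 2 3 E
2 200/369 200/421 -31700/155349 5200/155349 1 3 N
3 25/36 10/17 -295/1224 65/1224 1 2 W
4 200/369 200/313 -42500/115497 -5600/115497 2 2 S
5 4/9 100/197 -506/1773 -56/1773 2 3 E
6 200/369 200/421 -31700/155349 5200/155349 1 3 N
7 25/36 10/17 -295/1224 65/1224 1 2 W
final 2 2 S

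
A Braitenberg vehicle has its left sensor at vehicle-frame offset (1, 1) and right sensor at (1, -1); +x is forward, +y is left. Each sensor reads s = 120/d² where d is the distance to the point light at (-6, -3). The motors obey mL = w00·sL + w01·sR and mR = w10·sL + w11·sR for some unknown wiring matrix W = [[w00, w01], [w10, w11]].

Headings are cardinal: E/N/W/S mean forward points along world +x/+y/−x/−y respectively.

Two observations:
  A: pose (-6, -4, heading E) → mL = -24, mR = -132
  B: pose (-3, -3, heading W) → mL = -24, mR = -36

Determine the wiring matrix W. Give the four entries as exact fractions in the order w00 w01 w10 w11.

obs A: pose=(-6,-4,E) → sL=120, sR=24, mL=-24, mR=-132
obs B: pose=(-3,-3,W) → sL=24, sR=24, mL=-24, mR=-36
sensor matrix S = [[120, 24], [24, 24]]; det S = 2304
solve [mL_A; mL_B] = S·[w00; w01] and [mR_A; mR_B] = S·[w10; w11]:
  w00 = 0, w01 = -1, w10 = -1, w11 = -1/2

0 -1 -1 -1/2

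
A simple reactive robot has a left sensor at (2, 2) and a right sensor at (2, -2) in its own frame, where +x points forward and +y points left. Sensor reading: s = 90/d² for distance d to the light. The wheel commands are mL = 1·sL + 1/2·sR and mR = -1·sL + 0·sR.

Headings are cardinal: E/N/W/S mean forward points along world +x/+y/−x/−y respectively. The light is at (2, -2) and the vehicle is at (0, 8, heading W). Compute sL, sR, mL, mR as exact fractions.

left sensor world pos  = (-2, 6); dL² = 80
right sensor world pos = (-2, 10); dR² = 160
sL = 90/80 = 9/8
sR = 90/160 = 9/16
mL = 1·sL + 1/2·sR = 45/32
mR = -1·sL + 0·sR = -9/8

9/8 9/16 45/32 -9/8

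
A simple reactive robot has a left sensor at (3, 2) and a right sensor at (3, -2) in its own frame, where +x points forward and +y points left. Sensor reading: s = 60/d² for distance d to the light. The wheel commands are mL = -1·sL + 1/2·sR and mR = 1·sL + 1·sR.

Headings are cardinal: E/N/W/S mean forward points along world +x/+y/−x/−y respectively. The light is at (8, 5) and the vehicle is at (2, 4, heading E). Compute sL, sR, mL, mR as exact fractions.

left sensor world pos  = (5, 6); dL² = 10
right sensor world pos = (5, 2); dR² = 18
sL = 60/10 = 6
sR = 60/18 = 10/3
mL = -1·sL + 1/2·sR = -13/3
mR = 1·sL + 1·sR = 28/3

6 10/3 -13/3 28/3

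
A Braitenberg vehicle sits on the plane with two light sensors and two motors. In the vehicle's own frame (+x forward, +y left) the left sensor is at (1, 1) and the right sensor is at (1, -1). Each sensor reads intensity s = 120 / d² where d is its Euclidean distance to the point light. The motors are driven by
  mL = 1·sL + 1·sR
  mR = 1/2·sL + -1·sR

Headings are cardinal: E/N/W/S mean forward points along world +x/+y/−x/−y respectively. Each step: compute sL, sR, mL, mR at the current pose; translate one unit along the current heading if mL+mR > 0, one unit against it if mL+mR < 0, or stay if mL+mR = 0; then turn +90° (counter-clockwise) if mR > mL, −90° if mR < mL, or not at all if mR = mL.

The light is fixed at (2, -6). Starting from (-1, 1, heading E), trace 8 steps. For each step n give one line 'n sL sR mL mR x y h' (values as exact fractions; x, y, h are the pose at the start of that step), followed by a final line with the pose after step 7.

n=0: pose=(-1,1,E); sL=30/17, sR=3; mL=81/17, mR=-36/17; mL+mR=45/17 → advance +1; mR−mL=-117/17 → turn -1·90°
n=1: pose=(0,1,S); sL=120/37, sR=8/3; mL=656/111, mR=-116/111; mL+mR=180/37 → advance +1; mR−mL=-772/111 → turn -1·90°
n=2: pose=(0,0,W); sL=60/17, sR=60/29; mL=2760/493, mR=-150/493; mL+mR=90/17 → advance +1; mR−mL=-2910/493 → turn -1·90°
n=3: pose=(-1,0,N); sL=24/13, sR=120/53; mL=2832/689, mR=-924/689; mL+mR=36/13 → advance +1; mR−mL=-3756/689 → turn -1·90°
n=4: pose=(-1,1,E); sL=30/17, sR=3; mL=81/17, mR=-36/17; mL+mR=45/17 → advance +1; mR−mL=-117/17 → turn -1·90°
n=5: pose=(0,1,S); sL=120/37, sR=8/3; mL=656/111, mR=-116/111; mL+mR=180/37 → advance +1; mR−mL=-772/111 → turn -1·90°
n=6: pose=(0,0,W); sL=60/17, sR=60/29; mL=2760/493, mR=-150/493; mL+mR=90/17 → advance +1; mR−mL=-2910/493 → turn -1·90°
n=7: pose=(-1,0,N); sL=24/13, sR=120/53; mL=2832/689, mR=-924/689; mL+mR=36/13 → advance +1; mR−mL=-3756/689 → turn -1·90°

0 30/17 3 81/17 -36/17 -1 1 E
1 120/37 8/3 656/111 -116/111 0 1 S
2 60/17 60/29 2760/493 -150/493 0 0 W
3 24/13 120/53 2832/689 -924/689 -1 0 N
4 30/17 3 81/17 -36/17 -1 1 E
5 120/37 8/3 656/111 -116/111 0 1 S
6 60/17 60/29 2760/493 -150/493 0 0 W
7 24/13 120/53 2832/689 -924/689 -1 0 N
final -1 1 E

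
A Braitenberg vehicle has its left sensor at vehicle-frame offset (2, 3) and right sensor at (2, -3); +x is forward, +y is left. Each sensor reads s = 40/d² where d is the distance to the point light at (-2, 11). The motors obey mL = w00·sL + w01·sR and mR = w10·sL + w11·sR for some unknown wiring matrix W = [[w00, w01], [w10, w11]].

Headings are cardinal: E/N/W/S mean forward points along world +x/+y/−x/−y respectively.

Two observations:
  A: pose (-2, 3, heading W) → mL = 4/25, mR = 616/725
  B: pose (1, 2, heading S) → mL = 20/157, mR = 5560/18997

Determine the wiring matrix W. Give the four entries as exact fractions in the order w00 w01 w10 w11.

1/2 0 1/2 1/2

obs A: pose=(-2,3,W) → sL=8/25, sR=40/29, mL=4/25, mR=616/725
obs B: pose=(1,2,S) → sL=40/157, sR=40/121, mL=20/157, mR=5560/18997
sensor matrix S = [[8/25, 40/29], [40/157, 40/121]]; det S = -676608/2754565
solve [mL_A; mL_B] = S·[w00; w01] and [mR_A; mR_B] = S·[w10; w11]:
  w00 = 1/2, w01 = 0, w10 = 1/2, w11 = 1/2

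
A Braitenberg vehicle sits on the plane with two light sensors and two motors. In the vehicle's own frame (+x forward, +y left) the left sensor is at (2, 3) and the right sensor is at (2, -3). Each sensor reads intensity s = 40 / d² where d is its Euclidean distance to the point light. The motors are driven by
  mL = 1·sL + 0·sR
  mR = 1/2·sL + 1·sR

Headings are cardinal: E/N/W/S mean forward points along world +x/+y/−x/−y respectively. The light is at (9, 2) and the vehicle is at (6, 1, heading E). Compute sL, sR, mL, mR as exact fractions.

left sensor world pos  = (8, 4); dL² = 5
right sensor world pos = (8, -2); dR² = 17
sL = 40/5 = 8
sR = 40/17 = 40/17
mL = 1·sL + 0·sR = 8
mR = 1/2·sL + 1·sR = 108/17

8 40/17 8 108/17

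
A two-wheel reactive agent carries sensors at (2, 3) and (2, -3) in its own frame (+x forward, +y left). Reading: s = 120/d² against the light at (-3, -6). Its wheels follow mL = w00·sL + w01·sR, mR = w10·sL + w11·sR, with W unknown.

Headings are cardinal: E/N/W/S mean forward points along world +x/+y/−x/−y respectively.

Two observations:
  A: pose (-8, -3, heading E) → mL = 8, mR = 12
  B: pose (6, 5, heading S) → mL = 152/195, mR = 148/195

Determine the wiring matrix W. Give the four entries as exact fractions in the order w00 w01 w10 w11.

1/2 1/2 -1/2 1

obs A: pose=(-8,-3,E) → sL=8/3, sR=40/3, mL=8, mR=12
obs B: pose=(6,5,S) → sL=8/15, sR=40/39, mL=152/195, mR=148/195
sensor matrix S = [[8/3, 40/3], [8/15, 40/39]]; det S = -512/117
solve [mL_A; mL_B] = S·[w00; w01] and [mR_A; mR_B] = S·[w10; w11]:
  w00 = 1/2, w01 = 1/2, w10 = -1/2, w11 = 1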